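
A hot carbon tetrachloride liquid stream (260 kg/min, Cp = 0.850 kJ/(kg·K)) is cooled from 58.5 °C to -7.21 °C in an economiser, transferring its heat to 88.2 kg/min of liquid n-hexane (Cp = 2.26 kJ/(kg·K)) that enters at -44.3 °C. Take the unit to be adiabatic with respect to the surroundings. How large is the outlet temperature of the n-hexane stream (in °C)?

Heat released by hot stream: Q = 260 × 0.850 × (58.5 − -7.21) = 14522 kJ/min
Energy balance on cold side (adiabatic exchanger): Q = ṁ_c·Cp_c·(T_c,out − T_c,in)
T_c,out = -44.3 + 14522/(88.2 × 2.26) = 28.553 °C

T_c,out = 28.6 °C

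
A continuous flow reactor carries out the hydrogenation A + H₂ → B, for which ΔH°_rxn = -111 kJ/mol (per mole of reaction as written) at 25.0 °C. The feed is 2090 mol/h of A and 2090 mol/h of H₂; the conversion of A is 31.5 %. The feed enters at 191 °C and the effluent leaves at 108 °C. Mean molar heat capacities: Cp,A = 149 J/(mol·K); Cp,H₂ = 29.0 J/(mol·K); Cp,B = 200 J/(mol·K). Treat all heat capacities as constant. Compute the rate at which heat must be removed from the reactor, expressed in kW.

Extent of reaction ξ = 0.315 × 2090 = 658.35 mol/h
Reaction term: ξ·ΔH°_rxn = 658.35 × -111 = -73077 kJ/h
Sensible, feed 191→25 °C: -61755 kJ/h
Outlet flows (mol/h): A 1431.7, H₂ 1431.7, B 658.35
Sensible, products 25→108 °C: 32080 kJ/h
Q = ΔH = -102750 kJ/h = -28.542 kW
Heat removed = 28.542 kW

Q_out = 28.5 kW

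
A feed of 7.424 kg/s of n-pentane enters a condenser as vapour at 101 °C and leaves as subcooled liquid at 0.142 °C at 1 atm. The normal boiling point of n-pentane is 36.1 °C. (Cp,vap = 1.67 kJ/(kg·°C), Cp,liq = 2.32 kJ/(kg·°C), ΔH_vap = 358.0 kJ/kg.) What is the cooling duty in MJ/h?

vapour 101→36.1 °C: -108.38 kJ/kg
condensation at 36.1 °C: -358 kJ/kg
liquid 36.1→0.142 °C: -83.423 kJ/kg
Δh = -108.38 + -358 + -83.423 = -549.81 kJ/kg
Q = ṁ·Δh = 7.424 kg/s × -549.81 kJ/kg = -4081.8 kJ/s
|Q| = 4081.8 kW = 14694 MJ/h

Q_c = 14700 MJ/h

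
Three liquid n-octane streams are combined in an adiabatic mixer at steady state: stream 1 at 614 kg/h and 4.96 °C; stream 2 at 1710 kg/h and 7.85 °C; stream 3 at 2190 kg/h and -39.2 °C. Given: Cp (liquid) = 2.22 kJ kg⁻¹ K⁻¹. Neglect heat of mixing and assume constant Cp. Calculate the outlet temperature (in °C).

T_out = -15.4 °C

Energy balance with Q = 0: Σ ṁᵢCp,ᵢ(T_out − Tᵢ) = 0
Σ ṁᵢCp,ᵢTᵢ = 614×2.22×4.96 + 1710×2.22×7.85 + 2190×2.22×-39.2 = -154020
Σ ṁᵢCp,ᵢ = 614×2.22 + 1710×2.22 + 2190×2.22 = 10021
T_out = -154020 / 10021 = -15.37 °C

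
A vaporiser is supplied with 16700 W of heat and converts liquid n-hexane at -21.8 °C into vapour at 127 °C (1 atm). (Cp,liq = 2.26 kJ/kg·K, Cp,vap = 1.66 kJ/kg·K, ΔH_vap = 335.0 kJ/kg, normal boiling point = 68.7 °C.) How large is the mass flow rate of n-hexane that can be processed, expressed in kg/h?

Δh = 2.26×(68.7−-21.8) + 335.0 + 1.66×(127−68.7) = 636.31 kJ/kg
Q = 16700 W = 16.7 kJ/s = 60120 kJ/h
ṁ = Q/Δh = 60120 / 636.31 = 94.483 kg/h

ṁ = 94.5 kg/h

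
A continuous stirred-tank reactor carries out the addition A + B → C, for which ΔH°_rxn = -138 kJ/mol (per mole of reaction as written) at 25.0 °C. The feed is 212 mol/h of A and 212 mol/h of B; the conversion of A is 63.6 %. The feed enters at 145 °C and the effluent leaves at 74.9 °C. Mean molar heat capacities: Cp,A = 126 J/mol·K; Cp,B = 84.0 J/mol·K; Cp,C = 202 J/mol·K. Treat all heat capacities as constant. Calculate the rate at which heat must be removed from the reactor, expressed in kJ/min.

Extent of reaction ξ = 0.636 × 212 = 134.83 mol/h
Reaction term: ξ·ΔH°_rxn = 134.83 × -138 = -18607 kJ/h
Sensible, feed 145→25 °C: -5342.4 kJ/h
Outlet flows (mol/h): A 77.168, B 77.168, C 134.83
Sensible, products 25→74.9 °C: 2167.7 kJ/h
Q = ΔH = -21781 kJ/h = -6.0504 kW
Heat removed = 363.02 kJ/min

Q_out = 363 kJ/min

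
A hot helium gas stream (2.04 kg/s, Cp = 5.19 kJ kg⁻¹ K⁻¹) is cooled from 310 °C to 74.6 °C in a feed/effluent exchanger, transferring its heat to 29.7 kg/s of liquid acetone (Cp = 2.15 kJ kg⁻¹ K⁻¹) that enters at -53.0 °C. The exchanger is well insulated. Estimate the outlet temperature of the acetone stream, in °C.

Heat released by hot stream: Q = 2.04 × 5.19 × (310 − 74.6) = 2492.3 kJ/s
Energy balance on cold side (adiabatic exchanger): Q = ṁ_c·Cp_c·(T_c,out − T_c,in)
T_c,out = -53.0 + 2492.3/(29.7 × 2.15) = -13.969 °C

T_c,out = -14.0 °C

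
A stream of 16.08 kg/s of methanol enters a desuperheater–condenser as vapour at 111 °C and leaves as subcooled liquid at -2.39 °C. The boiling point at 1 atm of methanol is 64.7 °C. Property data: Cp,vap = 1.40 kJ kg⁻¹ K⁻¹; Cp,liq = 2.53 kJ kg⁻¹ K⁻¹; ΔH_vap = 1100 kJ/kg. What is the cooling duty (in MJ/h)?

vapour 111→64.7 °C: -64.82 kJ/kg
condensation at 64.7 °C: -1100 kJ/kg
liquid 64.7→-2.39 °C: -169.74 kJ/kg
Δh = -64.82 + -1100 + -169.74 = -1334.6 kJ/kg
Q = ṁ·Δh = 16.08 kg/s × -1334.6 kJ/kg = -21460 kJ/s
|Q| = 21460 kW = 77255 MJ/h

Q_c = 77300 MJ/h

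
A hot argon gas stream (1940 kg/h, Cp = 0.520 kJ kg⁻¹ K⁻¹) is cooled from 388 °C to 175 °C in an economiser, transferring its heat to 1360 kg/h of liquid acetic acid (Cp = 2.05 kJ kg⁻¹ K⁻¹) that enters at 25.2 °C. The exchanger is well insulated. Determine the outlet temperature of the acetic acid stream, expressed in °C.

Heat released by hot stream: Q = 1940 × 0.520 × (388 − 175) = 214870 kJ/h
Energy balance on cold side (adiabatic exchanger): Q = ṁ_c·Cp_c·(T_c,out − T_c,in)
T_c,out = 25.2 + 214870/(1360 × 2.05) = 102.27 °C

T_c,out = 102 °C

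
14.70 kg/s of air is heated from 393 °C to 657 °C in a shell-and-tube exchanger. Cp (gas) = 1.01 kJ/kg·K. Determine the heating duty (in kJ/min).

Q = 235000 kJ/min

Q = ṁ·Cp·ΔT = 14.70 × 1.01 × (657 − 393) = 3919.6 kJ/s
Heating duty = 235180 kJ/min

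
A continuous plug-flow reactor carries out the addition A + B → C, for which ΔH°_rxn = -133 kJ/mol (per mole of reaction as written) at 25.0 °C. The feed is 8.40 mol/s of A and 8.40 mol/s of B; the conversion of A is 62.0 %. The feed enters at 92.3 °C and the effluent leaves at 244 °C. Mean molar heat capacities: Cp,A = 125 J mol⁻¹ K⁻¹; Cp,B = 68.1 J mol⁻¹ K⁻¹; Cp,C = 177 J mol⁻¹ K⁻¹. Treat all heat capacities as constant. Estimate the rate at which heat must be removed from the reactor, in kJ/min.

Q_out = 27900 kJ/min

Extent of reaction ξ = 0.620 × 8.40 = 5.208 mol/s
Reaction term: ξ·ΔH°_rxn = 5.208 × -133 = -692.66 kJ/s
Sensible, feed 92.3→25 °C: -109.16 kJ/s
Outlet flows (mol/s): A 3.192, B 3.192, C 5.208
Sensible, products 25→244 °C: 336.86 kJ/s
Q = ΔH = -464.96 kJ/s = -464.96 kW
Heat removed = 27898 kJ/min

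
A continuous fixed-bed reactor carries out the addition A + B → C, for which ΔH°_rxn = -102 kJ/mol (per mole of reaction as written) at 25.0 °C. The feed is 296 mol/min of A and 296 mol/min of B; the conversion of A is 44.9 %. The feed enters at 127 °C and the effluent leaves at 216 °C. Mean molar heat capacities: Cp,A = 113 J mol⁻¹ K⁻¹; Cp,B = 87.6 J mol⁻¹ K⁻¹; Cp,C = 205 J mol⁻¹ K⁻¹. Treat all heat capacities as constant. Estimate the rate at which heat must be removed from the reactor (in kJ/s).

Extent of reaction ξ = 0.449 × 296 = 132.9 mol/min
Reaction term: ξ·ΔH°_rxn = 132.9 × -102 = -13556 kJ/min
Sensible, feed 127→25 °C: -6056.5 kJ/min
Outlet flows (mol/min): A 163.1, B 163.1, C 132.9
Sensible, products 25→216 °C: 11453 kJ/min
Q = ΔH = -8159.9 kJ/min = -136 kW
Heat removed = 136 kJ/s

Q_out = 136 kJ/s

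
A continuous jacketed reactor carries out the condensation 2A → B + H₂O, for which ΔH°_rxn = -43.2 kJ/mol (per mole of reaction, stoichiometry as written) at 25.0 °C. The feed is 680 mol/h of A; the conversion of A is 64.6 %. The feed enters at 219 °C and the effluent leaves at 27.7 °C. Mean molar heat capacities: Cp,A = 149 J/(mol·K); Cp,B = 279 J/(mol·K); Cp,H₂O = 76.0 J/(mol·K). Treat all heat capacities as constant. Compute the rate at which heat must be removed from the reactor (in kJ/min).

Q_out = 481 kJ/min

Extent of reaction ξ = 0.646 × 680 / 2 = 219.64 mol/h
Reaction term: ξ·ΔH°_rxn = 219.64 × -43.2 = -9488.4 kJ/h
Sensible, feed 219→25 °C: -19656 kJ/h
Outlet flows (mol/h): A 240.72, B 219.64, H₂O 219.64
Sensible, products 25→27.7 °C: 307.37 kJ/h
Q = ΔH = -28837 kJ/h = -8.0103 kW
Heat removed = 480.62 kJ/min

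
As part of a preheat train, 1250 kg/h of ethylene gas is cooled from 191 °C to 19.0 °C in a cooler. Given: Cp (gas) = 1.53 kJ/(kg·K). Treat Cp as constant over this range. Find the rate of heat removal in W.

Q = ṁ·Cp·ΔT = 1250 × 1.53 × (19.0 − 191) = -328950 kJ/h
Converting: 328950 / 3600 s = 91.375 kW
Cooling duty = 91375 W

Q_c = 91400 W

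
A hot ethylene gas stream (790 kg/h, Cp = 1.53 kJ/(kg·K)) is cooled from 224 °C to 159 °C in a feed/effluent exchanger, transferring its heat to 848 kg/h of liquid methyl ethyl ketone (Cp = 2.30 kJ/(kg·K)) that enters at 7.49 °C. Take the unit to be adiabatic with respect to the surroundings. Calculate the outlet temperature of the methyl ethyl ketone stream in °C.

T_c,out = 47.8 °C

Heat released by hot stream: Q = 790 × 1.53 × (224 − 159) = 78566 kJ/h
Energy balance on cold side (adiabatic exchanger): Q = ṁ_c·Cp_c·(T_c,out − T_c,in)
T_c,out = 7.49 + 78566/(848 × 2.30) = 47.772 °C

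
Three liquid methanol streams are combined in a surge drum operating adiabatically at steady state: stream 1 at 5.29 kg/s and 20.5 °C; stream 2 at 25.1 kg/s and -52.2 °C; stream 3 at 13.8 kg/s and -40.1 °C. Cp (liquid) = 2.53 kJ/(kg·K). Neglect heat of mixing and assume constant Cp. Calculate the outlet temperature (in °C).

Energy balance with Q = 0: Σ ṁᵢCp,ᵢ(T_out − Tᵢ) = 0
T_out = Σ ṁᵢCp,ᵢTᵢ / Σ ṁᵢCp,ᵢ
      = -4440.5 / 111.8 = -39.718 °C

T_out = -39.7 °C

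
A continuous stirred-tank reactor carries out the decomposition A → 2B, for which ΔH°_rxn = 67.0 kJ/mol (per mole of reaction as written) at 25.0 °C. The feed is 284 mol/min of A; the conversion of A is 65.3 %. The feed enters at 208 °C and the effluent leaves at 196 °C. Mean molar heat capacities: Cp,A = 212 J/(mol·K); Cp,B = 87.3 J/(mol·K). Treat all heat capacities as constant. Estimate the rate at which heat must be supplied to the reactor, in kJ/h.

Q_in = 631000 kJ/h

Extent of reaction ξ = 0.653 × 284 = 185.45 mol/min
Reaction term: ξ·ΔH°_rxn = 185.45 × 67.0 = 12425 kJ/min
Sensible, feed 208→25 °C: -11018 kJ/min
Outlet flows (mol/min): A 98.548, B 370.9
Sensible, products 25→196 °C: 9109.5 kJ/min
Q = ΔH = 10517 kJ/min = 175.28 kW
Heat supplied = 631000 kJ/h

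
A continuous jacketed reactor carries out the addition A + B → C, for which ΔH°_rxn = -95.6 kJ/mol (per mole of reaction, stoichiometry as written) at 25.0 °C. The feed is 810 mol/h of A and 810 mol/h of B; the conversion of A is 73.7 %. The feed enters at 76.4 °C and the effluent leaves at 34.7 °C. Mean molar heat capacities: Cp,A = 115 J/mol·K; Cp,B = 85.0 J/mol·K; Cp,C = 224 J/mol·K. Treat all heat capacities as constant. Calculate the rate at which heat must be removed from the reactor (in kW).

Q_out = 17.7 kW

Extent of reaction ξ = 0.737 × 810 = 596.97 mol/h
Reaction term: ξ·ΔH°_rxn = 596.97 × -95.6 = -57070 kJ/h
Sensible, feed 76.4→25 °C: -8326.8 kJ/h
Outlet flows (mol/h): A 213.03, B 213.03, C 596.97
Sensible, products 25→34.7 °C: 1710.4 kJ/h
Q = ΔH = -63687 kJ/h = -17.691 kW
Heat removed = 17.691 kW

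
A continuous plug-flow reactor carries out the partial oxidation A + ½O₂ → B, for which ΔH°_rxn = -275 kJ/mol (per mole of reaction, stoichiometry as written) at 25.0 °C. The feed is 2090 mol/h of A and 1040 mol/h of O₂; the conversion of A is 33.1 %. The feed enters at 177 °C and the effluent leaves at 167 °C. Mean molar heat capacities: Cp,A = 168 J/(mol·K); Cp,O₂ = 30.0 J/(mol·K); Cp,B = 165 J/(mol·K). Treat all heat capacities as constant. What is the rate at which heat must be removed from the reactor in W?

Q_out = 54400 W

Extent of reaction ξ = 0.331 × 2090 = 691.79 mol/h
Reaction term: ξ·ΔH°_rxn = 691.79 × -275 = -190240 kJ/h
Sensible, feed 177→25 °C: -58113 kJ/h
Outlet flows (mol/h): A 1398.2, O₂ 694.11, B 691.79
Sensible, products 25→167 °C: 52521 kJ/h
Q = ΔH = -195830 kJ/h = -54.398 kW
Heat removed = 54398 W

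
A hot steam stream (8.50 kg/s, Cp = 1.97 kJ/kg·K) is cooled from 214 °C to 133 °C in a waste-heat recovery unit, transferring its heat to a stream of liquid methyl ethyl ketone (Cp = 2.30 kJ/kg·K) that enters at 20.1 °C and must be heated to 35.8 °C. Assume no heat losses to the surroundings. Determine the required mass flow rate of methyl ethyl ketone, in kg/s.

Heat released by hot stream: Q = 8.50 × 1.97 × (214 − 133) = 1356.3 kJ/s
Energy balance on cold side (adiabatic exchanger): Q = ṁ_c·Cp_c·(T_c,out − T_c,in)
ṁ_c = 1356.3 / [2.30 × (35.8 − 20.1)] = 37.561 kg/s

ṁ_c = 37.6 kg/s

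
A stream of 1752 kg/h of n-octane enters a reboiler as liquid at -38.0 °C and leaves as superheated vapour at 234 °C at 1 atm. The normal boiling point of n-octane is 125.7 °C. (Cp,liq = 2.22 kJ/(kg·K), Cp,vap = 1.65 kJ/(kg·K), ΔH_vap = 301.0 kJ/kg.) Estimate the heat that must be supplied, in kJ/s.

liquid -38.0→125.7 °C: 363.41 kJ/kg
vaporisation at 125.7 °C: 301 kJ/kg
vapour 125.7→234 °C: 178.69 kJ/kg
Δh = 363.41 + 301 + 178.69 = 843.11 kJ/kg
Q = ṁ·Δh = 1752 kg/h × 843.11 kJ/kg = 1.4771e+06 kJ/h
|Q| = 410.31 kW

Q = 410 kJ/s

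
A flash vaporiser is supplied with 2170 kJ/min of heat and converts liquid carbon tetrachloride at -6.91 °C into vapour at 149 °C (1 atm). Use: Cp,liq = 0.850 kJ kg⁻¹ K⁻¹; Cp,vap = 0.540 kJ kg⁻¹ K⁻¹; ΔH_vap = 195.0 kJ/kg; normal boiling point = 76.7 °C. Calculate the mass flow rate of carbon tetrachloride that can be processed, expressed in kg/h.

ṁ = 427 kg/h

Δh = 0.850×(76.7−-6.91) + 195.0 + 0.540×(149−76.7) = 305.11 kJ/kg
Q = 2170 kJ/min = 36.167 kJ/s = 130200 kJ/h
ṁ = Q/Δh = 130200 / 305.11 = 426.73 kg/h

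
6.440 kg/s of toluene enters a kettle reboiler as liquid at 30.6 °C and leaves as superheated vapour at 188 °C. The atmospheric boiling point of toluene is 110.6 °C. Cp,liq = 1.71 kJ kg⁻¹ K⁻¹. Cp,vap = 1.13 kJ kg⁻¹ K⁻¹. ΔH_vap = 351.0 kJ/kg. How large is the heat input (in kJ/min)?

Q = 222000 kJ/min

liquid 30.6→110.6 °C: 136.8 kJ/kg
vaporisation at 110.6 °C: 351 kJ/kg
vapour 110.6→188 °C: 87.462 kJ/kg
Δh = 136.8 + 351 + 87.462 = 575.26 kJ/kg
Q = ṁ·Δh = 6.440 kg/s × 575.26 kJ/kg = 3704.7 kJ/s
|Q| = 3704.7 kW = 222280 kJ/min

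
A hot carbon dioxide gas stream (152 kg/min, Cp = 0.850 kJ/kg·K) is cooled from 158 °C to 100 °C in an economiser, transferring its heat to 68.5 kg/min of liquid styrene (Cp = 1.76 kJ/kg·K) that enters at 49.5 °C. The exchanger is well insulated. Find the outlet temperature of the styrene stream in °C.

Heat released by hot stream: Q = 152 × 0.850 × (158 − 100) = 7493.6 kJ/min
Energy balance on cold side (adiabatic exchanger): Q = ṁ_c·Cp_c·(T_c,out − T_c,in)
T_c,out = 49.5 + 7493.6/(68.5 × 1.76) = 111.66 °C

T_c,out = 112 °C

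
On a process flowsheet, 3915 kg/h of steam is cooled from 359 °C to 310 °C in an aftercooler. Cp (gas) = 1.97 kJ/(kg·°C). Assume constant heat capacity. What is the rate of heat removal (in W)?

Q_c = 105000 W

Q = ṁ·Cp·ΔT = 3915 × 1.97 × (310 − 359) = -377910 kJ/h
Converting: 377910 / 3600 s = 104.98 kW
Cooling duty = 104980 W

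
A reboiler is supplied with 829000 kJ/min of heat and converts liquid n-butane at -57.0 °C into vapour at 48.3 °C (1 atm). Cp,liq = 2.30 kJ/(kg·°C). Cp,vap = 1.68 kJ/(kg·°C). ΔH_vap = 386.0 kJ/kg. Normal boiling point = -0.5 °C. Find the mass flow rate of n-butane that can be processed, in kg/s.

ṁ = 23.1 kg/s

Δh = 2.30×(-0.5−-57.0) + 386.0 + 1.68×(48.3−-0.5) = 597.93 kJ/kg
Q = 829000 kJ/min = 13817 kJ/s = 13817 kJ/s
ṁ = Q/Δh = 13817 / 597.93 = 23.107 kg/s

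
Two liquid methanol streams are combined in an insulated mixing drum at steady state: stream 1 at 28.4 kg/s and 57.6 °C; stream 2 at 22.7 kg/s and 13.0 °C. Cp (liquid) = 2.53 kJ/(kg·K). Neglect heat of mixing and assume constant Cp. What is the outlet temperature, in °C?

T_out = 37.8 °C

Energy balance with Q = 0: Σ ṁᵢCp,ᵢ(T_out − Tᵢ) = 0
Σ ṁᵢCp,ᵢTᵢ = 28.4×2.53×57.6 + 22.7×2.53×13.0 = 4885.3
Σ ṁᵢCp,ᵢ = 28.4×2.53 + 22.7×2.53 = 129.28
T_out = 4885.3 / 129.28 = 37.787 °C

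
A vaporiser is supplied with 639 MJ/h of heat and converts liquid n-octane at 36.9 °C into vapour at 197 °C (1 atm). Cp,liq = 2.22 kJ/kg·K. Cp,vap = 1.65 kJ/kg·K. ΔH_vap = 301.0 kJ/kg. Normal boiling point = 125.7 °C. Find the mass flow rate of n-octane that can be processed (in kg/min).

Δh = 2.22×(125.7−36.9) + 301.0 + 1.65×(197−125.7) = 615.78 kJ/kg
Q = 639 MJ/h = 177.5 kJ/s = 10650 kJ/min
ṁ = Q/Δh = 10650 / 615.78 = 17.295 kg/min

ṁ = 17.3 kg/min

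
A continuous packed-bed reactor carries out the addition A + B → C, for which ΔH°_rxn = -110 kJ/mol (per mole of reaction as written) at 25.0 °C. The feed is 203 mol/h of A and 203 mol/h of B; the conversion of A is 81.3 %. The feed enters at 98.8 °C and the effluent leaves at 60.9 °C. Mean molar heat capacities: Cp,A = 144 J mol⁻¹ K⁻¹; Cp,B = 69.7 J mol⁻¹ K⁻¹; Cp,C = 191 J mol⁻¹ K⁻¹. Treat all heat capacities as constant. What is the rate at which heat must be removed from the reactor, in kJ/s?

Q_out = 5.54 kJ/s

Extent of reaction ξ = 0.813 × 203 = 165.04 mol/h
Reaction term: ξ·ΔH°_rxn = 165.04 × -110 = -18154 kJ/h
Sensible, feed 98.8→25 °C: -3201.5 kJ/h
Outlet flows (mol/h): A 37.961, B 37.961, C 165.04
Sensible, products 25→60.9 °C: 1422.9 kJ/h
Q = ΔH = -19933 kJ/h = -5.5369 kW
Heat removed = 5.5369 kJ/s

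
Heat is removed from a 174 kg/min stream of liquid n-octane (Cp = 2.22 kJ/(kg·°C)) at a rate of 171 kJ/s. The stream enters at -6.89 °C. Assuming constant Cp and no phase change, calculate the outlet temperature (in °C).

T_out = -33.5 °C

Q = 171 kJ/s = 10260 kJ/min
ΔT = Q/(ṁ·Cp) = 10260/(174×2.22) = 26.561 K
T_out = -6.89 − 26.561 = -33.451 °C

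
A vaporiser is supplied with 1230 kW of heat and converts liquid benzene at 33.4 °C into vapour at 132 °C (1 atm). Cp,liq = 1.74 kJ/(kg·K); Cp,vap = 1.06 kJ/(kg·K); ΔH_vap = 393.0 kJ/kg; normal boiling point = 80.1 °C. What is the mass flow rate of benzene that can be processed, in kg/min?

ṁ = 139 kg/min

Δh = 1.74×(80.1−33.4) + 393.0 + 1.06×(132−80.1) = 529.27 kJ/kg
Q = 1230 kW = 1230 kJ/s = 73800 kJ/min
ṁ = Q/Δh = 73800 / 529.27 = 139.44 kg/min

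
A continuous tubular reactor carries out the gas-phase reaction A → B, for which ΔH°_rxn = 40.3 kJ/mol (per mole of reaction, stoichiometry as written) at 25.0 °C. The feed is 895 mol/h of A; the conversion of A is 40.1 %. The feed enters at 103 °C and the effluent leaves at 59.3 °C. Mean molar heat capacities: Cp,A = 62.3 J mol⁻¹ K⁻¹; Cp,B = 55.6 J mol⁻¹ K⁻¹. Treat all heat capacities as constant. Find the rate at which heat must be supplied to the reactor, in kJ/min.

Q_in = 199 kJ/min

Extent of reaction ξ = 0.401 × 895 = 358.9 mol/h
Reaction term: ξ·ΔH°_rxn = 358.9 × 40.3 = 14463 kJ/h
Sensible, feed 103→25 °C: -4349.2 kJ/h
Outlet flows (mol/h): A 536.11, B 358.9
Sensible, products 25→59.3 °C: 1830 kJ/h
Q = ΔH = 11944 kJ/h = 3.3179 kW
Heat supplied = 199.07 kJ/min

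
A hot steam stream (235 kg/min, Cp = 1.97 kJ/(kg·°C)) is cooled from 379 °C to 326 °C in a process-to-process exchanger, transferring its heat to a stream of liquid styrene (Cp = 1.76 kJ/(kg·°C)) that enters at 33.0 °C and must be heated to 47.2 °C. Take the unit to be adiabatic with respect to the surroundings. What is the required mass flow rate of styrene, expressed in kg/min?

ṁ_c = 982 kg/min

Heat released by hot stream: Q = 235 × 1.97 × (379 − 326) = 24536 kJ/min
Energy balance on cold side (adiabatic exchanger): Q = ṁ_c·Cp_c·(T_c,out − T_c,in)
ṁ_c = 24536 / [1.76 × (47.2 − 33.0)] = 981.77 kg/min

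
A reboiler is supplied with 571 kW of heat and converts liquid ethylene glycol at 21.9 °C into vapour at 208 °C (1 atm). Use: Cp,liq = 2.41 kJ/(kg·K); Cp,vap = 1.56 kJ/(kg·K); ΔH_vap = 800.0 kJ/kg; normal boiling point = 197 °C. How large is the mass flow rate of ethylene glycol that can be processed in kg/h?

Δh = 2.41×(197−21.9) + 800.0 + 1.56×(208−197) = 1239.2 kJ/kg
Q = 571 kW = 571 kJ/s = 2.0556e+06 kJ/h
ṁ = Q/Δh = 2.0556e+06 / 1239.2 = 1658.9 kg/h

ṁ = 1660 kg/h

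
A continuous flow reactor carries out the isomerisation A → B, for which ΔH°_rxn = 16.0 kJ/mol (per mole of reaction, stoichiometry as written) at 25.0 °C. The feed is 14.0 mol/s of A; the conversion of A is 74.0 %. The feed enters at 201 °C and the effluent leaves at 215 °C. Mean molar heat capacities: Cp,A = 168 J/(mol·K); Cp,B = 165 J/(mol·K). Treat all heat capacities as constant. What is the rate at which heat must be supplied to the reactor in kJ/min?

Q_in = 11600 kJ/min

Extent of reaction ξ = 0.740 × 14.0 = 10.36 mol/s
Reaction term: ξ·ΔH°_rxn = 10.36 × 16.0 = 165.76 kJ/s
Sensible, feed 201→25 °C: -413.95 kJ/s
Outlet flows (mol/s): A 3.64, B 10.36
Sensible, products 25→215 °C: 440.97 kJ/s
Q = ΔH = 192.78 kJ/s = 192.78 kW
Heat supplied = 11567 kJ/min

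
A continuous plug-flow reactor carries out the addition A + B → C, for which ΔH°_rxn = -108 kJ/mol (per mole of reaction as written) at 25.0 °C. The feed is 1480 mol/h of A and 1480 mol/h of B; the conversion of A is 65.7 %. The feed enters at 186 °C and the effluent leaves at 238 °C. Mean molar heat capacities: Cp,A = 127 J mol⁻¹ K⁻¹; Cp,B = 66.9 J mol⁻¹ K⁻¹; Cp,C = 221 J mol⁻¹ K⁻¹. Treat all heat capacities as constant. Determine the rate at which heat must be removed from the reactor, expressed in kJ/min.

Extent of reaction ξ = 0.657 × 1480 = 972.36 mol/h
Reaction term: ξ·ΔH°_rxn = 972.36 × -108 = -105010 kJ/h
Sensible, feed 186→25 °C: -46202 kJ/h
Outlet flows (mol/h): A 507.64, B 507.64, C 972.36
Sensible, products 25→238 °C: 66738 kJ/h
Q = ΔH = -84480 kJ/h = -23.467 kW
Heat removed = 1408 kJ/min

Q_out = 1410 kJ/min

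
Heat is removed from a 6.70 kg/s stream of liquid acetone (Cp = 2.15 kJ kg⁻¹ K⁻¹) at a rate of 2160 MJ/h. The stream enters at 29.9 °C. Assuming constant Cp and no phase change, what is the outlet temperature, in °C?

T_out = -11.8 °C

Q = 2160 MJ/h = 600 kJ/s
ΔT = Q/(ṁ·Cp) = 600/(6.70×2.15) = 41.652 K
T_out = 29.9 − 41.652 = -11.752 °C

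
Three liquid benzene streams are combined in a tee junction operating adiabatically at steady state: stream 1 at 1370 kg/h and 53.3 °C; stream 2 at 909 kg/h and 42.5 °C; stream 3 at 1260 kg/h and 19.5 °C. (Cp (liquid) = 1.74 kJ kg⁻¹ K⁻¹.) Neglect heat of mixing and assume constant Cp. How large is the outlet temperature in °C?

Energy balance with Q = 0: Σ ṁᵢCp,ᵢ(T_out − Tᵢ) = 0
Σ ṁᵢCp,ᵢTᵢ = 1370×1.74×53.3 + 909×1.74×42.5 + 1260×1.74×19.5 = 237030
Σ ṁᵢCp,ᵢ = 1370×1.74 + 909×1.74 + 1260×1.74 = 6157.9
T_out = 237030 / 6157.9 = 38.492 °C

T_out = 38.5 °C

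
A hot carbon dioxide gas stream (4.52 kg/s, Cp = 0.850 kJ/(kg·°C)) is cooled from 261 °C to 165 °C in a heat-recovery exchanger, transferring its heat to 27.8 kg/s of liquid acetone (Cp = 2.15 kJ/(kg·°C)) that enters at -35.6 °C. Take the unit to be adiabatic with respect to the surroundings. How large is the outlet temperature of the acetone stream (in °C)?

T_c,out = -29.4 °C

Heat released by hot stream: Q = 4.52 × 0.850 × (261 − 165) = 368.83 kJ/s
Energy balance on cold side (adiabatic exchanger): Q = ṁ_c·Cp_c·(T_c,out − T_c,in)
T_c,out = -35.6 + 368.83/(27.8 × 2.15) = -29.429 °C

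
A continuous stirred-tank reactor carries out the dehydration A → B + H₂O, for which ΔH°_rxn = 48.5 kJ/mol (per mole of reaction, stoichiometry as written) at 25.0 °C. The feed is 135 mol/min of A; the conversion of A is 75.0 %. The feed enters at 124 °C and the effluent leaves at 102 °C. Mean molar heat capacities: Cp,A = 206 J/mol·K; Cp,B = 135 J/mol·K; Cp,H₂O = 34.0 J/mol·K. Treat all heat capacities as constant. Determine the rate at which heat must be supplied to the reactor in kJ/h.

Extent of reaction ξ = 0.750 × 135 = 101.25 mol/min
Reaction term: ξ·ΔH°_rxn = 101.25 × 48.5 = 4910.6 kJ/min
Sensible, feed 124→25 °C: -2753.2 kJ/min
Outlet flows (mol/min): A 33.75, B 101.25, H₂O 101.25
Sensible, products 25→102 °C: 1852.9 kJ/min
Q = ΔH = 4010.3 kJ/min = 66.839 kW
Heat supplied = 240620 kJ/h

Q_in = 241000 kJ/h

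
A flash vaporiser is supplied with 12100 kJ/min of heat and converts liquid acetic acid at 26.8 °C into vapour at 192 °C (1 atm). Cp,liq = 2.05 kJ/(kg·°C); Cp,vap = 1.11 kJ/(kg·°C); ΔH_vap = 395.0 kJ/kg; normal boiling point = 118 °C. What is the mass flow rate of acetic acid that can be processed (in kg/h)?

Δh = 2.05×(118−26.8) + 395.0 + 1.11×(192−118) = 664.1 kJ/kg
Q = 12100 kJ/min = 201.67 kJ/s = 726000 kJ/h
ṁ = Q/Δh = 726000 / 664.1 = 1093.2 kg/h

ṁ = 1090 kg/h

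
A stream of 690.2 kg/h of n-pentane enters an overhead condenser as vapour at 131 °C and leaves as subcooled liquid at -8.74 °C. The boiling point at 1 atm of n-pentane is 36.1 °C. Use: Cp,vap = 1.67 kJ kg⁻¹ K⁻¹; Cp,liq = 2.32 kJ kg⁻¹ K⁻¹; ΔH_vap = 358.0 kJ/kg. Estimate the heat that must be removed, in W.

vapour 131→36.1 °C: -158.48 kJ/kg
condensation at 36.1 °C: -358 kJ/kg
liquid 36.1→-8.74 °C: -104.03 kJ/kg
Δh = -158.48 + -358 + -104.03 = -620.51 kJ/kg
Q = ṁ·Δh = 690.2 kg/h × -620.51 kJ/kg = -428280 kJ/h
|Q| = 118.97 kW = 118970 W

Q_c = 119000 W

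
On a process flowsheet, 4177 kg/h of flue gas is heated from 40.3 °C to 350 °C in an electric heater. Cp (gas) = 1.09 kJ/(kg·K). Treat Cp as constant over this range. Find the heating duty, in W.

Q = ṁ·Cp·ΔT = 4177 × 1.09 × (350 − 40.3) = 1.41e+06 kJ/h
Converting: 1.41e+06 / 3600 s = 391.68 kW
Heating duty = 391680 W

Q = 392000 W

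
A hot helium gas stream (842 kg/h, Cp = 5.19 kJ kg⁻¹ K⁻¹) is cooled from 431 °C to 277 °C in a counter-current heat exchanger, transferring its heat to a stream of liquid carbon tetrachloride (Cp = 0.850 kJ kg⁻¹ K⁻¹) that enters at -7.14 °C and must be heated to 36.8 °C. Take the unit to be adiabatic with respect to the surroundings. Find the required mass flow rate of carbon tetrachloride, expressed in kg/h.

Heat released by hot stream: Q = 842 × 5.19 × (431 − 277) = 672980 kJ/h
Energy balance on cold side (adiabatic exchanger): Q = ṁ_c·Cp_c·(T_c,out − T_c,in)
ṁ_c = 672980 / [0.850 × (36.8 − -7.14)] = 18019 kg/h

ṁ_c = 18000 kg/h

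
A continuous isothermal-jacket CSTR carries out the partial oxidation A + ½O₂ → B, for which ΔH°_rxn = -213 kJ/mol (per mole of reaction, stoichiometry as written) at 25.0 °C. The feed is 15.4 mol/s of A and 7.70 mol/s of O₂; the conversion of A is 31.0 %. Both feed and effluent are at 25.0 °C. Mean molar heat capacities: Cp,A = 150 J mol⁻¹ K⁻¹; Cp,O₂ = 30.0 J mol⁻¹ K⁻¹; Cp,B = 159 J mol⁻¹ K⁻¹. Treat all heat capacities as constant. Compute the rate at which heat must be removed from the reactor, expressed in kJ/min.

Q_out = 61000 kJ/min

Extent of reaction ξ = 0.310 × 15.4 = 4.774 mol/s
Reaction term: ξ·ΔH°_rxn = 4.774 × -213 = -1016.9 kJ/s
Q = ΔH = -1016.9 kJ/s = -1016.9 kW
Heat removed = 61012 kJ/min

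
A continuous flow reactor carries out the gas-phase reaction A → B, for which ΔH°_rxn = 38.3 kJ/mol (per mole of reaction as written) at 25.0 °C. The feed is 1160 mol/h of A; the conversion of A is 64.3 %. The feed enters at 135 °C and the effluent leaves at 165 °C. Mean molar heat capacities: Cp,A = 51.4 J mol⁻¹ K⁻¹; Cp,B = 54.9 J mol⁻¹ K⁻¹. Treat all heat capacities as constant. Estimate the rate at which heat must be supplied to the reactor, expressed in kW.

Q_in = 8.53 kW

Extent of reaction ξ = 0.643 × 1160 = 745.88 mol/h
Reaction term: ξ·ΔH°_rxn = 745.88 × 38.3 = 28567 kJ/h
Sensible, feed 135→25 °C: -6558.6 kJ/h
Outlet flows (mol/h): A 414.12, B 745.88
Sensible, products 25→165 °C: 8712.8 kJ/h
Q = ΔH = 30721 kJ/h = 8.5337 kW
Heat supplied = 8.5337 kW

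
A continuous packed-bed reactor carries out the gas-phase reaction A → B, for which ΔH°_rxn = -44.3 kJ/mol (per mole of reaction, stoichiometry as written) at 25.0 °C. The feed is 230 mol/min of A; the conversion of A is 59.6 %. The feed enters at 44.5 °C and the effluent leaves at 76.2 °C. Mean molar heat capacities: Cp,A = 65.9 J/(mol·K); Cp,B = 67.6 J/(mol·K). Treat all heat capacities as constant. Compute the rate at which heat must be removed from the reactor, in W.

Extent of reaction ξ = 0.596 × 230 = 137.08 mol/min
Reaction term: ξ·ΔH°_rxn = 137.08 × -44.3 = -6072.6 kJ/min
Sensible, feed 44.5→25 °C: -295.56 kJ/min
Outlet flows (mol/min): A 92.92, B 137.08
Sensible, products 25→76.2 °C: 787.97 kJ/min
Q = ΔH = -5580.2 kJ/min = -93.004 kW
Heat removed = 93004 W

Q_out = 93000 W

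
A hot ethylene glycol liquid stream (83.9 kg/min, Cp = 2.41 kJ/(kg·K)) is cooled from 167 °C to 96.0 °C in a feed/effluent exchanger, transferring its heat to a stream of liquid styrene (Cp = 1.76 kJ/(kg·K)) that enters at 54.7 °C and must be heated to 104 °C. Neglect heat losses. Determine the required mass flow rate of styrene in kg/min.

Heat released by hot stream: Q = 83.9 × 2.41 × (167 − 96.0) = 14356 kJ/min
Energy balance on cold side (adiabatic exchanger): Q = ṁ_c·Cp_c·(T_c,out − T_c,in)
ṁ_c = 14356 / [1.76 × (104 − 54.7)] = 165.45 kg/min

ṁ_c = 165 kg/min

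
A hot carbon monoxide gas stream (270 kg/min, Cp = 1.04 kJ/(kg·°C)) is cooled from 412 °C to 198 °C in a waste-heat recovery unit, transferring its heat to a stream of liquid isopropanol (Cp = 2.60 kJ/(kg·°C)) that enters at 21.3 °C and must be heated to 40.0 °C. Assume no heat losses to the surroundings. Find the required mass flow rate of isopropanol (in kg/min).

ṁ_c = 1240 kg/min

Heat released by hot stream: Q = 270 × 1.04 × (412 − 198) = 60091 kJ/min
Energy balance on cold side (adiabatic exchanger): Q = ṁ_c·Cp_c·(T_c,out − T_c,in)
ṁ_c = 60091 / [2.60 × (40.0 − 21.3)] = 1235.9 kg/min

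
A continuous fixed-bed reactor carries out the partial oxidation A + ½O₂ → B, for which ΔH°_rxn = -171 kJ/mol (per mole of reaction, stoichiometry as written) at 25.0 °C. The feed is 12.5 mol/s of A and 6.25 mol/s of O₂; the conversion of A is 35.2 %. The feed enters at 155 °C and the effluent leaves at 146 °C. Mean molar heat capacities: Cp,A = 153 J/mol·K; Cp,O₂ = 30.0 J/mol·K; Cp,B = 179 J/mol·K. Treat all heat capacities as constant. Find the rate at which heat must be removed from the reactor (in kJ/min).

Extent of reaction ξ = 0.352 × 12.5 = 4.4 mol/s
Reaction term: ξ·ΔH°_rxn = 4.4 × -171 = -752.4 kJ/s
Sensible, feed 155→25 °C: -273 kJ/s
Outlet flows (mol/s): A 8.1, O₂ 4.05, B 4.4
Sensible, products 25→146 °C: 259.96 kJ/s
Q = ΔH = -765.44 kJ/s = -765.44 kW
Heat removed = 45927 kJ/min

Q_out = 45900 kJ/min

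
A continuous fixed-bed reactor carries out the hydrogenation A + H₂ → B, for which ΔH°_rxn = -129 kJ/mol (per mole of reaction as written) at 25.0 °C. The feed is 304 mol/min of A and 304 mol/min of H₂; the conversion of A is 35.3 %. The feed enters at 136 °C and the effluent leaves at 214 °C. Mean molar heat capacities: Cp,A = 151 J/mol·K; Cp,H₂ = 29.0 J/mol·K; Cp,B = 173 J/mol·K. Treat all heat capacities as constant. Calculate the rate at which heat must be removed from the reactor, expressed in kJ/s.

Extent of reaction ξ = 0.353 × 304 = 107.31 mol/min
Reaction term: ξ·ΔH°_rxn = 107.31 × -129 = -13843 kJ/min
Sensible, feed 136→25 °C: -6073.9 kJ/min
Outlet flows (mol/min): A 196.69, H₂ 196.69, B 107.31
Sensible, products 25→214 °C: 10200 kJ/min
Q = ΔH = -9717.1 kJ/min = -161.95 kW
Heat removed = 161.95 kJ/s

Q_out = 162 kJ/s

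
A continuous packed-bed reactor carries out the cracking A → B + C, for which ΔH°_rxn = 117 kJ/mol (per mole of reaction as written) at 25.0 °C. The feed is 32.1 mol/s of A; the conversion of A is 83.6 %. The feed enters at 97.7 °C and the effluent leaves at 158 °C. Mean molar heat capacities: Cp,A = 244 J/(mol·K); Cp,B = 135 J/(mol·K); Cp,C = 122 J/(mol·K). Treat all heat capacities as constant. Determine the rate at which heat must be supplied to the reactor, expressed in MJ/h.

Q_in = 13200 MJ/h

Extent of reaction ξ = 0.836 × 32.1 = 26.836 mol/s
Reaction term: ξ·ΔH°_rxn = 26.836 × 117 = 3139.8 kJ/s
Sensible, feed 97.7→25 °C: -569.42 kJ/s
Outlet flows (mol/s): A 5.2644, B 26.836, C 26.836
Sensible, products 25→158 °C: 1088.1 kJ/s
Q = ΔH = 3658.5 kJ/s = 3658.5 kW
Heat supplied = 13170 MJ/h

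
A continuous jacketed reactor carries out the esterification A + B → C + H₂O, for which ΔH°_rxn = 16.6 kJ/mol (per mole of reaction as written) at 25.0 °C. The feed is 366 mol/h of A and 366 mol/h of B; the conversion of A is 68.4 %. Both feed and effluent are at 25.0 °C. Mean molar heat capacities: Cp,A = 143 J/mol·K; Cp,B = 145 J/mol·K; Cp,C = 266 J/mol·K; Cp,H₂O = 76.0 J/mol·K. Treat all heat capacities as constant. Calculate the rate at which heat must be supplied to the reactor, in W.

Extent of reaction ξ = 0.684 × 366 = 250.34 mol/h
Reaction term: ξ·ΔH°_rxn = 250.34 × 16.6 = 4155.7 kJ/h
Q = ΔH = 4155.7 kJ/h = 1.1544 kW
Heat supplied = 1154.4 W

Q_in = 1150 W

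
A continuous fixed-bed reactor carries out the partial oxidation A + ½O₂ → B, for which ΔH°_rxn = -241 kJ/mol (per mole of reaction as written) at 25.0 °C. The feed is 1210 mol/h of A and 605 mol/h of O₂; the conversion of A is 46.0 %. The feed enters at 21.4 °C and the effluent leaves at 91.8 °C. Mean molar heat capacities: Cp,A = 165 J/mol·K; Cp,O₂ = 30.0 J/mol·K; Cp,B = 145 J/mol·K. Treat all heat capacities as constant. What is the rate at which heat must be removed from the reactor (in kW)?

Extent of reaction ξ = 0.460 × 1210 = 556.6 mol/h
Reaction term: ξ·ΔH°_rxn = 556.6 × -241 = -134140 kJ/h
Sensible, feed 21.4→25 °C: 784.08 kJ/h
Outlet flows (mol/h): A 653.4, O₂ 326.7, B 556.6
Sensible, products 25→91.8 °C: 13248 kJ/h
Q = ΔH = -120110 kJ/h = -33.364 kW
Heat removed = 33.364 kW

Q_out = 33.4 kW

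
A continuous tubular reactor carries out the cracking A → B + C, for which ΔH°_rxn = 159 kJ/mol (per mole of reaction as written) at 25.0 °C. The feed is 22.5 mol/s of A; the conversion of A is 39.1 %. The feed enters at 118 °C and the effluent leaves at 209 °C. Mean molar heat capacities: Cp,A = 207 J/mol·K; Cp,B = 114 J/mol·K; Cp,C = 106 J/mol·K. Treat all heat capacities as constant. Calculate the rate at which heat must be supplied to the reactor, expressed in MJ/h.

Extent of reaction ξ = 0.391 × 22.5 = 8.7975 mol/s
Reaction term: ξ·ΔH°_rxn = 8.7975 × 159 = 1398.8 kJ/s
Sensible, feed 118→25 °C: -433.15 kJ/s
Outlet flows (mol/s): A 13.703, B 8.7975, C 8.7975
Sensible, products 25→209 °C: 878.02 kJ/s
Q = ΔH = 1843.7 kJ/s = 1843.7 kW
Heat supplied = 6637.2 MJ/h

Q_in = 6640 MJ/h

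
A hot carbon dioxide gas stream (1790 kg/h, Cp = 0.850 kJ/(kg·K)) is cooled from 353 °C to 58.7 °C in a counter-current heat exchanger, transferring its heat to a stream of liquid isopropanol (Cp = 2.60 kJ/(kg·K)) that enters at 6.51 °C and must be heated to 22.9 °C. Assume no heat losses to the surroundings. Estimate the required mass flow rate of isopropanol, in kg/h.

Heat released by hot stream: Q = 1790 × 0.850 × (353 − 58.7) = 447780 kJ/h
Energy balance on cold side (adiabatic exchanger): Q = ṁ_c·Cp_c·(T_c,out − T_c,in)
ṁ_c = 447780 / [2.60 × (22.9 − 6.51)] = 10508 kg/h

ṁ_c = 10500 kg/h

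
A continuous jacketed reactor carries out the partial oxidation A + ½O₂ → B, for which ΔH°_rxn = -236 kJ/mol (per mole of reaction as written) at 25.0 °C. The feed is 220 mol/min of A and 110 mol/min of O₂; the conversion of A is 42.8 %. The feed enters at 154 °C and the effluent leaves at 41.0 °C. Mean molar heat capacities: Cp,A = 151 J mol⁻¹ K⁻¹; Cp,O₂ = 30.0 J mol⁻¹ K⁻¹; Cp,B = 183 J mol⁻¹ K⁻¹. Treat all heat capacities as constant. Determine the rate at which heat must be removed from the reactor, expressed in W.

Extent of reaction ξ = 0.428 × 220 = 94.16 mol/min
Reaction term: ξ·ΔH°_rxn = 94.16 × -236 = -22222 kJ/min
Sensible, feed 154→25 °C: -4711.1 kJ/min
Outlet flows (mol/min): A 125.84, O₂ 62.92, B 94.16
Sensible, products 25→41.0 °C: 609.93 kJ/min
Q = ΔH = -26323 kJ/min = -438.72 kW
Heat removed = 438720 W

Q_out = 439000 W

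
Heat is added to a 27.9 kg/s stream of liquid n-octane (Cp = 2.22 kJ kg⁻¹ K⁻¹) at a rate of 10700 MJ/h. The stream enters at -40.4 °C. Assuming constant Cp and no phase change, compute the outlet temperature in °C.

Q = 10700 MJ/h = 2972.2 kJ/s
ΔT = Q/(ṁ·Cp) = 2972.2/(27.9×2.22) = 47.987 K
T_out = -40.4 + 47.987 = 7.5871 °C

T_out = 7.59 °C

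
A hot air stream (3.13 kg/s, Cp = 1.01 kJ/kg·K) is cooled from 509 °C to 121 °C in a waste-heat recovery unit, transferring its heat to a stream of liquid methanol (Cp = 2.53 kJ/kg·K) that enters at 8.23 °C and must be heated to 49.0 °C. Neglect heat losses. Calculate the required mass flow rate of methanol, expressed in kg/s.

ṁ_c = 11.9 kg/s

Heat released by hot stream: Q = 3.13 × 1.01 × (509 − 121) = 1226.6 kJ/s
Energy balance on cold side (adiabatic exchanger): Q = ṁ_c·Cp_c·(T_c,out − T_c,in)
ṁ_c = 1226.6 / [2.53 × (49.0 − 8.23)] = 11.891 kg/s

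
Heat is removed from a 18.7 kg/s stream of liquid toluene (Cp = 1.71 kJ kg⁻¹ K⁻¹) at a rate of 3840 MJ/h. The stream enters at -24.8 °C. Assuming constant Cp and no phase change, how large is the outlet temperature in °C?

Q = 3840 MJ/h = 1066.7 kJ/s
ΔT = Q/(ṁ·Cp) = 1066.7/(18.7×1.71) = 33.357 K
T_out = -24.8 − 33.357 = -58.157 °C

T_out = -58.2 °C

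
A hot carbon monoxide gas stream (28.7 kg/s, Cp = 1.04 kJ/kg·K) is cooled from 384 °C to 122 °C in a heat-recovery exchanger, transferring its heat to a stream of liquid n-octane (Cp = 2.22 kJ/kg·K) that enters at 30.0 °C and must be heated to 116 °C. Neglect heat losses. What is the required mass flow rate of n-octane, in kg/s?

Heat released by hot stream: Q = 28.7 × 1.04 × (384 − 122) = 7820.2 kJ/s
Energy balance on cold side (adiabatic exchanger): Q = ṁ_c·Cp_c·(T_c,out − T_c,in)
ṁ_c = 7820.2 / [2.22 × (116 − 30.0)] = 40.96 kg/s

ṁ_c = 41.0 kg/s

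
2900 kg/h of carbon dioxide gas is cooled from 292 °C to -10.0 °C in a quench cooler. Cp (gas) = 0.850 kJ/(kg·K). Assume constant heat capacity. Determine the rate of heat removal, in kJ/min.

Q = ṁ·Cp·ΔT = 2900 × 0.850 × (-10.0 − 292) = -744430 kJ/h
Converting: 744430 / 3600 s = 206.79 kW
Cooling duty = 12407 kJ/min

Q_c = 12400 kJ/min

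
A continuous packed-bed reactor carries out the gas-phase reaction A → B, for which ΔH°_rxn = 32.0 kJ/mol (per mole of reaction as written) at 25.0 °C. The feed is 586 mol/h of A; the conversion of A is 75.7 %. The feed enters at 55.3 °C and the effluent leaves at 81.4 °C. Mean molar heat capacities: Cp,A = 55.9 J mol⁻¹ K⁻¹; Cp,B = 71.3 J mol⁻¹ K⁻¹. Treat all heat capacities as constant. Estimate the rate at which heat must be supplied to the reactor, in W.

Q_in = 4290 W

Extent of reaction ξ = 0.757 × 586 = 443.6 mol/h
Reaction term: ξ·ΔH°_rxn = 443.6 × 32.0 = 14195 kJ/h
Sensible, feed 55.3→25 °C: -992.55 kJ/h
Outlet flows (mol/h): A 142.4, B 443.6
Sensible, products 25→81.4 °C: 2232.8 kJ/h
Q = ΔH = 15436 kJ/h = 4.2876 kW
Heat supplied = 4287.6 W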